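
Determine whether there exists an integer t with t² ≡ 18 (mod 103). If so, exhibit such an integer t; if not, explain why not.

Take t = 92. Then 92² = 8464 = 82·103 + 18, so 92² ≡ 18 (mod 103).

t = 92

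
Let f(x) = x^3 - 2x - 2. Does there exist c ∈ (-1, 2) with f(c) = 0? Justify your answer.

f(-1) = -1 and f(2) = 2, which have opposite signs.
Since f is a polynomial it is continuous on [-1, 2].
By the Intermediate Value Theorem f must vanish at some point of (-1, 2).

Such a root exists.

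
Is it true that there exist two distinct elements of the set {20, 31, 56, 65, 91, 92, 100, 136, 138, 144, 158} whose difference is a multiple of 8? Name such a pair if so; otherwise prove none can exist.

20 and 92 are such a pair.

20 mod 8 = 4 and 92 mod 8 = 4, so 92 − 20 = 72 = 9·8.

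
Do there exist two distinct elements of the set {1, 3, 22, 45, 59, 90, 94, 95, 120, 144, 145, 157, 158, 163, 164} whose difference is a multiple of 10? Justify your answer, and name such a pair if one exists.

The pair (3, 163) works.

Both 3 and 163 leave remainder 3 on division by 10; their difference 160 = 16·10 is a multiple of 10.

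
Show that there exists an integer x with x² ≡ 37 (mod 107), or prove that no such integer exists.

Take x = 95. Then 95² = 9025 = 84·107 + 37, so 95² ≡ 37 (mod 107).

x = 95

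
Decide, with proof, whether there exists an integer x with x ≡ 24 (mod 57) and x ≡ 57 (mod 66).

The moduli are not coprime: gcd(57, 66) = 3. Compatibility requires 3 ∣ (57 − 24) = 33, which holds, so solutions exist.
Write x = 24 + 57t. Then 57t ≡ 57 − 24 ≡ 33 (mod 66); dividing through by 3 gives 19t ≡ 11 (mod 22).
Invert 19 mod 22 by the Euclidean algorithm: 22 = 1·19 + 3, 19 = 6·3 + 1, 3 = 3·1 + 0; back-substituting, 1 = 19 − 6·3 = 19 − 6·(22 − 1·19) = −6·22 + 7·19. Hence 19·7 ≡ 1, so 19⁻¹ ≡ 7 (mod 22).
Multiplying by 7: t ≡ 7·11 = 77 ≡ 11 (mod 22).
Then x = 24 + 57·11 = 651.
Check: 651 mod 57 = 24, 651 mod 66 = 57. ✓

x = 651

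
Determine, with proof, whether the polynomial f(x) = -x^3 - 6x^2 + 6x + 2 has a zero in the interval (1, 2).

f(1) = 1 and f(2) = -18, which have opposite signs.
Since f is a polynomial it is continuous on [1, 2].
By the Intermediate Value Theorem f must vanish at some point of (1, 2).

Yes, f has a root in the interval.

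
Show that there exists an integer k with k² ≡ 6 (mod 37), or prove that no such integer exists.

37 is prime, so by Euler's criterion 6 is a square mod 37 iff 6^((37−1)/2) = 6^18 ≡ 1 (mod 37).
Repeated squaring mod 37: 6^2 = 36 ≡ 36; 6^4 ≡ 36² = 1296 ≡ 1; 6^8 ≡ 1² = 1 ≡ 1; 6^16 ≡ 1² = 1 ≡ 1.
Since 18 = 16 + 2, 6^18 ≡ 1 · 36; multiplying out mod 37: 1·36 = 36 ≡ 36. Thus 6^18 ≡ 36 ≡ −1 (mod 37).
By Euler's criterion 6 is a quadratic non-residue mod 37: no k satisfies k² ≡ 6 (mod 37).

No, no such integer exists.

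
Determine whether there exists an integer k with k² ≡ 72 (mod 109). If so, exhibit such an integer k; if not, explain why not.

There is no such integer.

109 is prime, so by Euler's criterion 72 is a square mod 109 iff 72^((109−1)/2) = 72^54 ≡ 1 (mod 109).
Repeated squaring mod 109: 72^2 = 5184 ≡ 61; 72^4 ≡ 61² = 3721 ≡ 15; 72^8 ≡ 15² = 225 ≡ 7; 72^16 ≡ 7² = 49 ≡ 49; 72^32 ≡ 49² = 2401 ≡ 3.
Since 54 = 32 + 16 + 4 + 2, 72^54 ≡ 3 · 49 · 15 · 61; multiplying out mod 109: 3·49 = 147 ≡ 38, then 38·15 = 570 ≡ 25, then 25·61 = 1525 ≡ 108. Thus 72^54 ≡ 108 ≡ −1 (mod 109).
The value −1 means 72 is a non-residue modulo 109, so k² ≡ 72 (mod 109) is impossible.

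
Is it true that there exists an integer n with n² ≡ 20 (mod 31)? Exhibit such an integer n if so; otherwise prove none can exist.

n = 19

Take n = 19. Then 19² = 361 = 11·31 + 20, so 19² ≡ 20 (mod 31).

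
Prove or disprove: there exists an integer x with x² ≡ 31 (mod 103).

No such integer exists.

103 is prime, so by Euler's criterion 31 is a square mod 103 iff 31^((103−1)/2) = 31^51 ≡ 1 (mod 103).
Squaring successively (mod 103): 31^2 = 961 ≡ 34; 31^4 ≡ 34² = 1156 ≡ 23; 31^8 ≡ 23² = 529 ≡ 14; 31^16 ≡ 14² = 196 ≡ 93; 31^32 ≡ 93² = 8649 ≡ 100.
Since 51 = 32 + 16 + 2 + 1, 31^51 ≡ 100 · 93 · 34 · 31; multiplying out mod 103: 100·93 = 9300 ≡ 30, then 30·34 = 1020 ≡ 93, then 93·31 = 2883 ≡ 102. Thus 31^51 ≡ 102 ≡ −1 (mod 103).
By Euler's criterion 31 is a quadratic non-residue mod 103: no x satisfies x² ≡ 31 (mod 103).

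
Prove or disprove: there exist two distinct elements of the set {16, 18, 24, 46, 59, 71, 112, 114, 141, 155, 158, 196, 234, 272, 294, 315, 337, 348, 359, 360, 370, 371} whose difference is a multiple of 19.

Reduce each element mod 19: 16↦16, 18↦18, 24↦5, 46↦8, 59↦2, 71↦14, 112↦17, 114↦0, 141↦8, 155↦3, 158↦6, 196↦6, 234↦6, 272↦6, 294↦9, 315↦11, 337↦14, 348↦6, 359↦17, 360↦18, 370↦9, 371↦10. The residue 18 repeats (at 18 and 360), and 360 − 18 = 342 = 18·19.

The pair (18, 360) works.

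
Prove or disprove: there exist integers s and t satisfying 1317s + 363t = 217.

gcd(1317, 363) = 3, so every integer of the form 1317s + 363t is a multiple of 3.
But 217 = 3·72 + 1, so 3 ∤ 217.
Hence no integers s, t satisfy the equation.

No, no such integers exist.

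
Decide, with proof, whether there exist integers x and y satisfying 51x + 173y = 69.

Since gcd(51, 173) = 1, every integer is an integer combination of 51 and 173.
Euclidean algorithm: 173 = 3·51 + 20, 51 = 2·20 + 11, 20 = 1·11 + 9, 11 = 1·9 + 2, 9 = 4·2 + 1, 2 = 2·1 + 0.
Back-substituting, 1 = 9 − 4·2 = 9 − 4·(11 − 1·9) = −4·11 + 5·9 = −4·11 + 5·(20 − 1·11) = 5·20 − 9·11 = 5·20 − 9·(51 − 2·20) = −9·51 + 23·20 = −9·51 + 23·(173 − 3·51) = 23·173 − 78·51; that is, 51·(-78) + 173·23 = 1.
Times 69: 51·(-5382) + 173·1587 = 69, so (-5382, 1587) solves it.
Shifting by a multiple of (173, −51) keeps it a solution: x = -5382 + 32·173 = 154, y = 1587 − 32·51 = -45.
Indeed 51·154 + 173·(-45) = 7854 − 7785 = 69.

x = 154, y = -45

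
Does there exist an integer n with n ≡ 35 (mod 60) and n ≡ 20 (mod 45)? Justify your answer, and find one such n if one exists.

The moduli are not coprime: gcd(60, 45) = 15. Compatibility requires 15 ∣ (20 − 35) = -15, which holds, so solutions exist.
Step through n = 35, 35 + 60, 35 + 2·60, …: the values 35, 95, 155 reduce mod 45 to 35, 5, 20. The value 155 hits 20.
Check: 155 mod 60 = 35, 155 mod 45 = 20. ✓

n = 155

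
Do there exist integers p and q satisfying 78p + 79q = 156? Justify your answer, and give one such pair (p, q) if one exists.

78 and 79 are coprime, so 78p + 79q ranges over all of ℤ.
Euclidean algorithm: 79 = 1·78 + 1, 78 = 78·1 + 0.
Unwinding: 1 = 79 − 1·78, i.e. 78·(-1) + 79·1 = 1.
Scaling by 156 gives the particular solution (p, q) = (-156, 156).
Adding 2·79 to p and subtracting 2·78 from q gives the tidier solution (2, 0).
Check: 78·2 + 79·0 = 156 + 0 = 156. ✓

p = 2, q = 0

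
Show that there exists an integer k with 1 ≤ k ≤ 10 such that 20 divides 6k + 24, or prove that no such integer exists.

k = 6

Scanning upward from k = 1 gives 30, 36, 42, 48, 54, none divisible by 20. At k = 6 we get 6·6 + 24 = 60, and 60 = 20·3.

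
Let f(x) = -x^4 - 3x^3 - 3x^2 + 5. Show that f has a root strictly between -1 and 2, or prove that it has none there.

f(-1) = 4 and f(2) = -47, which have opposite signs.
As a polynomial, f is continuous on every closed interval.
By the Intermediate Value Theorem f must vanish at some point of (-1, 2).

Such a root exists.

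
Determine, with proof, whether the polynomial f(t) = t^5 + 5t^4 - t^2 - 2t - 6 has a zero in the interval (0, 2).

Such a root exists.

f(0) = -6 and f(2) = 98, which have opposite signs.
As a polynomial, f is continuous on every closed interval.
By the Intermediate Value Theorem, f takes the value 0 somewhere in the open interval.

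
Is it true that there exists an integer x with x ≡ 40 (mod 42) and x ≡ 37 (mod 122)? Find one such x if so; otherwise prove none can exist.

No such integer exists.

gcd(42, 122) = 2. If x ≡ 40 (mod 42) and x ≡ 37 (mod 122), then x ≡ 40 (mod 2) and x ≡ 37 (mod 2).
These are incompatible: 40 − 37 = 3 is not divisible by 2.
So no integer satisfies both congruences.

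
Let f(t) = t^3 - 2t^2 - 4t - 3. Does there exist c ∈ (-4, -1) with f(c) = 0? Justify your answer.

No.

The endpoint values f(-4) = -83 and f(-1) = -2 are both negative. Claim: f(t) < 0 for every t in (-4, -1).
Substitute t = -1 − u, where 0 < u < 3 on the interval. Expanding, f(-1 − u) = -u^3 - 5u^2 - 3u - 2.
The nonzero coefficients here are all negative, so for u > 0 every term is negative (or zero), and the constant term -2 is strictly negative.
So f is strictly negative on (-4, -1); no root exists in the interval.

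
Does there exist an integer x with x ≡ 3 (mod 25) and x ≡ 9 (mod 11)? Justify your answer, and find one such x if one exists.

x = 53

gcd(25, 11) = 1, so the Chinese Remainder Theorem guarantees exactly one residue class mod 275 satisfying both.
Write x = 3 + 25t and require 3 + 25t ≡ 9 (mod 11), i.e. 25t ≡ 6 (mod 11).
25 ≡ 3 (mod 11), so this reads 3t ≡ 6 (mod 11). Note 3·4 = 12 ≡ 1 (mod 11) (as 12 − 1 = 1·11), so 3⁻¹ ≡ 4.
Therefore t ≡ 4·6 = 24 ≡ 2 (mod 11).
Taking t = 2 gives x = 3 + 25·2 = 53.
Check: 53 mod 25 = 3, 53 mod 11 = 9. ✓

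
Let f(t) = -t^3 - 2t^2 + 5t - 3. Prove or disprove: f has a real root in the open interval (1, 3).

The endpoint values f(1) = -1 and f(3) = -33 are both negative. Claim: f(t) < 0 for every t in (1, 3).
Shift to the endpoint 1: with t = 1 + u (0 < u < 2), one computes f(1 + u) = -u^3 - 5u^2 - 2u - 1.
The nonzero coefficients here are all negative, so for u > 0 every term is negative (or zero), and the constant term -1 is strictly negative.
So f is strictly negative on (1, 3); no root exists in the interval.

f has no root in that interval.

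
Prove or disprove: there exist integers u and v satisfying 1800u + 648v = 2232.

Every value of 1800u + 648v is a multiple of gcd(1800, 648) = 72; since 72 ∣ 2232, solutions exist.
Dividing through by 72 reduces the equation to 25u + 9v = 31.
Dividing repeatedly: 25 = 2·9 + 7, 9 = 1·7 + 2, 7 = 3·2 + 1, 2 = 2·1 + 0.
Unwinding: 1 = 7 − 3·2 = 7 − 3·(9 − 1·7) = −3·9 + 4·7 = −3·9 + 4·(25 − 2·9) = 4·25 − 11·9, i.e. 25·4 + 9·(-11) = 1.
Times 31: 25·124 + 9·(-341) = 31, so (124, -341) solves it.
The general solution is u = 124 + 9k, v = -341 − 25k; taking k = -13 gives the smaller pair u = 7, v = -16.
Check: 1800·7 + 648·(-16) = 12600 − 10368 = 2232. ✓

u = 7, v = -16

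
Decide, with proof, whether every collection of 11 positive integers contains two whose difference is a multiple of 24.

Try 11 consecutive integers, 89, 90, …, 99. Their remainders mod 24 are 17, 18, 19, 20, 21, 22, 23, 0, 1, 2, 3 — pairwise different, as any 11 ≤ 24 consecutive integers have distinct residues.
Any two of them differ by at most 10 < 24 and by at least 1, so no difference is a multiple of 24.

No; for instance {89, 90, 91, 92, 93, 94, 95, 96, 97, 98, 99} is a counterexample.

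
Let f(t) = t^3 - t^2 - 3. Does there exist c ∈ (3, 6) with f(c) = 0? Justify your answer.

No.

The endpoint values f(3) = 15 and f(6) = 177 are both positive. Claim: f(t) > 0 for every t in (3, 6).
Substitute t = 3 + u, where 0 < u < 3 on the interval. Expanding, f(3 + u) = u^3 + 8u^2 + 21u + 15.
The nonzero coefficients here are all positive, so for u > 0 every term is positive (or zero), and the constant term 15 is strictly positive.
Therefore f(t) > 0 throughout (3, 6), and f has no zero there.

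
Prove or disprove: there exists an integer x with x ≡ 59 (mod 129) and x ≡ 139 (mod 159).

No, no such integer exists.

gcd(129, 159) = 3. If x ≡ 59 (mod 129) and x ≡ 139 (mod 159), then x ≡ 59 (mod 3) and x ≡ 139 (mod 3).
These are incompatible: 59 − 139 = -80 is not divisible by 3.
Therefore no such x exists.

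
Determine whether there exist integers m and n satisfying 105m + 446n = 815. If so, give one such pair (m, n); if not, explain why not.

m = 29, n = -5

Since gcd(105, 446) = 1, every integer is an integer combination of 105 and 446.
Dividing repeatedly: 446 = 4·105 + 26, 105 = 4·26 + 1, 26 = 26·1 + 0.
Unwinding: 1 = 105 − 4·26 = 105 − 4·(446 − 4·105) = −4·446 + 17·105, i.e. 105·17 + 446·(-4) = 1.
Times 815: 105·13855 + 446·(-3260) = 815, so (13855, -3260) solves it.
Subtracting 31·446 from m and adding 31·105 to n gives the tidier solution (29, -5).
Check: 105·29 + 446·(-5) = 3045 − 2230 = 815. ✓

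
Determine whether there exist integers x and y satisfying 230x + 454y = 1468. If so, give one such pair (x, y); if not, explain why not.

Since gcd(230, 454) = 2 and 1468 = 2·734, Bézout's identity guarantees a solution.
Dividing through by 2 reduces the equation to 115x + 227y = 734.
Run the Euclidean algorithm on 227 and 115: 227 = 1·115 + 112, 115 = 1·112 + 3, 112 = 37·3 + 1, 3 = 3·1 + 0.
Back-substituting, 1 = 112 − 37·3 = 112 − 37·(115 − 1·112) = −37·115 + 38·112 = −37·115 + 38·(227 − 1·115) = 38·227 − 75·115; that is, 115·(-75) + 227·38 = 1.
Scaling by 734 gives the particular solution (x, y) = (-55050, 27892).
The general solution is x = -55050 + 227k, y = 27892 − 115k; taking k = 243 gives the smaller pair x = 111, y = -53.
Check: 230·111 + 454·(-53) = 25530 − 24062 = 1468. ✓

x = 111, y = -53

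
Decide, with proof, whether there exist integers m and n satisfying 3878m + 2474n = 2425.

No such integers exist.

Both 3878 and 2474 are divisible by gcd(3878, 2474) = 2, hence so is any combination 3878m + 2474n.
However 2425 leaves remainder 1 on division by 2.
So the equation is unsolvable over ℤ.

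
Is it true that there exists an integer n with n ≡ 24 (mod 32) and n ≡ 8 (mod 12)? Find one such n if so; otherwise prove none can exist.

The moduli are not coprime: gcd(32, 12) = 4. Compatibility requires 4 ∣ (8 − 24) = -16, which holds, so solutions exist.
The integers ≡ 24 (mod 32) are 24, 56, …; their remainders mod 12 are 0, 8, so n = 56 is the first that is ≡ 8 (mod 12).
Check: 56 mod 32 = 24, 56 mod 12 = 8. ✓

n = 56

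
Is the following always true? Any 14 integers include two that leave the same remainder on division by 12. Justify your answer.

Each integer lies in one of the 12 residue classes modulo 12.
With 14 integers and only 12 classes, the pigeonhole principle forces two of them, say a and b, into the same class.
So a and b have equal remainders mod 12, which is exactly what was to be shown.

Yes, this is always true.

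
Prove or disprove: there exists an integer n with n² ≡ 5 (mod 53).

53 is prime, so by Euler's criterion 5 is a square mod 53 iff 5^((53−1)/2) = 5^26 ≡ 1 (mod 53).
Squaring successively (mod 53): 5^2 = 25 ≡ 25; 5^4 ≡ 25² = 625 ≡ 42; 5^8 ≡ 42² = 1764 ≡ 15; 5^16 ≡ 15² = 225 ≡ 13.
Since 26 = 16 + 8 + 2, 5^26 ≡ 13 · 15 · 25; multiplying out mod 53: 13·15 = 195 ≡ 36, then 36·25 = 900 ≡ 52. Thus 5^26 ≡ 52 ≡ −1 (mod 53).
The value −1 means 5 is a non-residue modulo 53, so n² ≡ 5 (mod 53) is impossible.

There is no such integer.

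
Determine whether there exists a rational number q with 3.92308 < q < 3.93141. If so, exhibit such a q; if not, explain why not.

q = 55/14

Scale by 14: the interval becomes (54.92312, 55.03974), which contains the integer 55.
Dividing back, 3.92308 < 55/14 < 3.93141, and 55/14 is rational.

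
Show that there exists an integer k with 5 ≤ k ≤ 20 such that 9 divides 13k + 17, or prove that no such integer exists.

At k = 7 we get 13·7 + 17 = 108, and 108 = 9·12.

k = 7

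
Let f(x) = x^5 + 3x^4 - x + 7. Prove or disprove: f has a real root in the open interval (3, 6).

No.

The endpoint values f(3) = 490 and f(6) = 11665 are both positive. Claim: f(x) > 0 for every x in (3, 6).
Shift to the endpoint 3: with x = 3 + u (0 < u < 3), one computes f(3 + u) = u^5 + 18u^4 + 126u^3 + 432u^2 + 728u + 490.
All 6 nonzero coefficients of this polynomial in u are positive; hence for u > 0 the value is a sum of positive terms (the constant 490 among them).
Therefore f(x) > 0 throughout (3, 6), and f has no zero there.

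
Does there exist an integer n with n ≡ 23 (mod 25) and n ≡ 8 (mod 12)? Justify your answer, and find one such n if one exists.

Since 25 and 12 share no common factor, CRT says the pair of congruences has a solution (unique mod 300).
Write n = 23 + 25t and require 23 + 25t ≡ 8 (mod 12), i.e. 25t ≡ 9 (mod 12).
25 ≡ 1 (mod 12), so this reads 1t ≡ 9 (mod 12). So t ≡ 9 (mod 12).
With t = 9: n = 23 + 25·9 = 248.
Verify: 248 = 9·25 + 23 and 248 = 20·12 + 8. ✓

n = 248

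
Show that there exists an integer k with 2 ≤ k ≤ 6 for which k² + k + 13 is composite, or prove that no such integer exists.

At k = 6: 6² + 6 + 13 = 55 = 5·11, which is composite.

k = 6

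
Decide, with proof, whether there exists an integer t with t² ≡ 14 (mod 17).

There is no such integer.

Since (17 − t)² ≡ t² (mod 17), it suffices to square t = 0, 1, …, 8: the residues are 0, 1, 4, 9, 16, 8, 2, 15, 13.
So the quadratic residues mod 17 are {0, 1, 2, 4, 8, 9, 13, 15, 16}, and 14 is not among them.
Therefore t² ≡ 14 (mod 17) has no solution.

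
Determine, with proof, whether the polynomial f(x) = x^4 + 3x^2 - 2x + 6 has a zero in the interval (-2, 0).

No such root exists.

The endpoint values f(-2) = 38 and f(0) = 6 are both positive. Claim: f(x) > 0 for every x in (-2, 0).
Shift to the endpoint 0: with x = −u (0 < u < 2), one computes f(−u) = u^4 + 3u^2 + 2u + 6.
All 4 nonzero coefficients of this polynomial in u are positive; hence for u > 0 the value is a sum of positive terms (the constant 6 among them).
So f is strictly positive on (-2, 0); no root exists in the interval.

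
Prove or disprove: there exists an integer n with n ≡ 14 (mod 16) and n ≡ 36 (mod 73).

n = 766

Since 16 and 73 share no common factor, CRT says the pair of congruences has a solution (unique mod 1168).
Any solution of the first congruence is n = 14 + 16t; substituting into the second, 16t ≡ 36 − 14 ≡ 22 (mod 73).
Note 16·32 = 512 ≡ 1 (mod 73) (as 512 − 1 = 7·73), so 16⁻¹ ≡ 32.
Therefore t ≡ 32·22 = 704 ≡ 47 (mod 73).
Taking t = 47 gives n = 14 + 16·47 = 766.
Indeed 766 ≡ 14 (mod 16) and 766 ≡ 36 (mod 73).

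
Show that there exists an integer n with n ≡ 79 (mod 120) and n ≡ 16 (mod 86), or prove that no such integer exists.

There is no such integer.

Reduce both congruences modulo 2, which divides 120 and 86: they say n ≡ 79 (mod 2) and n ≡ 16 (mod 2).
But 79 mod 2 = 1 while 16 mod 2 = 0, a contradiction.
So no integer satisfies both congruences.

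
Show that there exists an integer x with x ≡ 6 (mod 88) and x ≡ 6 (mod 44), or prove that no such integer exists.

x = 6

Here gcd(88, 44) = 44, and both 6 and 6 leave remainder 6 mod 44, so the system is consistent.
The smallest candidate x = 6 works directly: 6 ≡ 6 (mod 44).
Check: 6 mod 88 = 6, 6 mod 44 = 6. ✓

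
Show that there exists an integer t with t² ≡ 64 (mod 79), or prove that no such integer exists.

Take t = 8. Then 8² = 64, and since 0 ≤ 64 < 79 this is already reduced: 8² ≡ 64 (mod 79).

t = 8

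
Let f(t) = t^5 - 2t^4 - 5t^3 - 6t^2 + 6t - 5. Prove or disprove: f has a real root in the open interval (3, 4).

f(3) = -95 and f(4) = 115, which have opposite signs.
As a polynomial, f is continuous on every closed interval.
By the Intermediate Value Theorem, f takes the value 0 somewhere in the open interval.

Such a root exists.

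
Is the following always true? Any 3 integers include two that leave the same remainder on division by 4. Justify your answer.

No; for instance {6, 7, 8} is a counterexample.

Consider the 3 integers 6, 7, 8. They lie in distinct residue classes modulo 4, since 3 ≤ 4.
So no two of them leave the same remainder on division by 4; the claim fails for this set.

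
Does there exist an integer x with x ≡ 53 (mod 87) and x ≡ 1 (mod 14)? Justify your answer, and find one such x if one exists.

gcd(87, 14) = 1, so the Chinese Remainder Theorem guarantees exactly one residue class mod 1218 satisfying both.
Any solution of the first congruence is x = 53 + 87t; substituting into the second, 87t ≡ 1 − 53 ≡ 4 (mod 14).
87 ≡ 3 (mod 14), so this reads 3t ≡ 4 (mod 14). Invert 3 mod 14 by the Euclidean algorithm: 14 = 4·3 + 2, 3 = 1·2 + 1, 2 = 2·1 + 0; back-substituting, 1 = 3 − 1·2 = 3 − (14 − 4·3) = −14 + 5·3. Hence 3·5 ≡ 1, so 3⁻¹ ≡ 5 (mod 14).
Therefore t ≡ 5·4 = 20 ≡ 6 (mod 14).
With t = 6: x = 53 + 87·6 = 575.
Indeed 575 ≡ 53 (mod 87) and 575 ≡ 1 (mod 14).

x = 575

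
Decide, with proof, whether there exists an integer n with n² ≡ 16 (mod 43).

Take n = 4. Then 4² = 16, and since 0 ≤ 16 < 43 this is already reduced: 4² ≡ 16 (mod 43).

n = 4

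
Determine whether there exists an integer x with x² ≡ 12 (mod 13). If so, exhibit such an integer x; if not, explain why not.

Take x = 8. Then 8² = 64 = 4·13 + 12, so 8² ≡ 12 (mod 13).

x = 8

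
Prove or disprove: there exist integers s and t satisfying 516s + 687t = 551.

gcd(516, 687) = 3, so every integer of the form 516s + 687t is a multiple of 3.
However 551 leaves remainder 2 on division by 3.
Hence no integers s, t satisfy the equation.

There are no such integers.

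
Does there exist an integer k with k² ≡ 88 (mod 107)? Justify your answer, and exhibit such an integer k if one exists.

No such integer exists.

107 is prime, so by Euler's criterion 88 is a square mod 107 iff 88^((107−1)/2) = 88^53 ≡ 1 (mod 107).
Repeated squaring mod 107: 88^2 = 7744 ≡ 40; 88^4 ≡ 40² = 1600 ≡ 102; 88^8 ≡ 102² = 10404 ≡ 25; 88^16 ≡ 25² = 625 ≡ 90; 88^32 ≡ 90² = 8100 ≡ 75.
Since 53 = 32 + 16 + 4 + 1, 88^53 ≡ 75 · 90 · 102 · 88; multiplying out mod 107: 75·90 = 6750 ≡ 9, then 9·102 = 918 ≡ 62, then 62·88 = 5456 ≡ 106. Thus 88^53 ≡ 106 ≡ −1 (mod 107).
The value −1 means 88 is a non-residue modulo 107, so k² ≡ 88 (mod 107) is impossible.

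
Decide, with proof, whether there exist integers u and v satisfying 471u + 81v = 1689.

u = 17, v = -78

Every value of 471u + 81v is a multiple of gcd(471, 81) = 3; since 3 ∣ 1689, solutions exist.
Dividing through by 3 reduces the equation to 157u + 27v = 563.
Run the Euclidean algorithm on 157 and 27: 157 = 5·27 + 22, 27 = 1·22 + 5, 22 = 4·5 + 2, 5 = 2·2 + 1, 2 = 2·1 + 0.
Back-substituting, 1 = 5 − 2·2 = 5 − 2·(22 − 4·5) = −2·22 + 9·5 = −2·22 + 9·(27 − 1·22) = 9·27 − 11·22 = 9·27 − 11·(157 − 5·27) = −11·157 + 64·27; that is, 157·(-11) + 27·64 = 1.
Scaling by 563 gives the particular solution (u, v) = (-6193, 36032).
The general solution is u = -6193 + 27k, v = 36032 − 157k; taking k = 230 gives the smaller pair u = 17, v = -78.
Check: 471·17 + 81·(-78) = 8007 − 6318 = 1689. ✓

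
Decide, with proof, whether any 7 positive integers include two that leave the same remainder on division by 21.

Try 7 consecutive integers, 89, 90, …, 95. Their remainders mod 21 are 5, 6, 7, 8, 9, 10, 11 — pairwise different, as any 7 ≤ 21 consecutive integers have distinct residues.
Hence this collection has no pair with equal remainders mod 21, disproving the claim.

No, the set {89, 90, 91, 92, 93, 94, 95} is a counterexample.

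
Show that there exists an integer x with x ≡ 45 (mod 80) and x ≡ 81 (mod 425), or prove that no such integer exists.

Reduce both congruences modulo 5, which divides 80 and 425: they say x ≡ 45 (mod 5) and x ≡ 81 (mod 5).
But 45 mod 5 = 0 while 81 mod 5 = 1, a contradiction.
Hence the system has no solution.

There is no such integer.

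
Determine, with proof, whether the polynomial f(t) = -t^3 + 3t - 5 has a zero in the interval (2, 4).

f has no root in that interval.

f(2) = -7 and f(4) = -57, both negative, so a sign-change argument is unavailable; we show f keeps this sign on the whole interval.
Shift to the endpoint 2: with t = 2 + u (0 < u < 2), one computes f(2 + u) = -u^3 - 6u^2 - 9u - 7.
The nonzero coefficients here are all negative, so for u > 0 every term is negative (or zero), and the constant term -7 is strictly negative.
Therefore f(t) < 0 throughout (2, 4), and f has no zero there.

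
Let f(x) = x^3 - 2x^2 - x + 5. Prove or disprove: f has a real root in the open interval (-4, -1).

f(-4) = -87 and f(-1) = 3, which have opposite signs.
As a polynomial, f is continuous on every closed interval.
By the Intermediate Value Theorem, f takes the value 0 somewhere in the open interval.

Yes, f has a root in the interval.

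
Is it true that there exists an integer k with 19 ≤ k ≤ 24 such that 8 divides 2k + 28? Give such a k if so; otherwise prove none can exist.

k = 22

Scanning upward from k = 19 gives 66, 68, 70, none divisible by 8. k = 22 works, since 2·22 + 28 = 72 = 9·8.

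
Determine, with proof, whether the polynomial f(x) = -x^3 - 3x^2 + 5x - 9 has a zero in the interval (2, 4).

No.

f(2) = -19 and f(4) = -101, both negative, so a sign-change argument is unavailable; we show f keeps this sign on the whole interval.
Substitute x = 2 + u, where 0 < u < 2 on the interval. Expanding, f(2 + u) = -u^3 - 9u^2 - 19u - 19.
The nonzero coefficients here are all negative, so for u > 0 every term is negative (or zero), and the constant term -19 is strictly negative.
Therefore f(x) < 0 throughout (2, 4), and f has no zero there.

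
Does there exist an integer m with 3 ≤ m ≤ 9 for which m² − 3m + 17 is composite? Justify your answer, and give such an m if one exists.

m = 4

At m = 4: 4² − 3·4 + 17 = 21 = 3·7, which is composite.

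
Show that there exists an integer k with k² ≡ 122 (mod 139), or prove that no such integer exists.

k = 119

k = 119 works: 119² = 14161, and 14161 − 122 = 14039 = 101·139.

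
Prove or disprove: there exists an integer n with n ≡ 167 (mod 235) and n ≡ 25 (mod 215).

gcd(235, 215) = 5. If n ≡ 167 (mod 235) and n ≡ 25 (mod 215), then n ≡ 167 (mod 5) and n ≡ 25 (mod 5).
But 167 mod 5 = 2 while 25 mod 5 = 0, a contradiction.
Therefore no such n exists.

There is no such integer.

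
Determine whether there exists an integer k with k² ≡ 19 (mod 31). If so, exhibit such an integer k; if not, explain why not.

Take k = 9. Then 9² = 81 = 2·31 + 19, so 9² ≡ 19 (mod 31).

k = 9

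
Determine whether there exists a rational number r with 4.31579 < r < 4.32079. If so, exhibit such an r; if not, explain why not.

Multiplying by 22: 22·4.31579 = 94.94738 and 22·4.32079 = 95.05738, so the integer 95 lies strictly between them.
So r = 95/22 works: it is a ratio of integers, and dividing 22·4.31579 < 95 < 22·4.32079 through by 22 gives 4.31579 < 95/22 < 4.32079.

r = 95/22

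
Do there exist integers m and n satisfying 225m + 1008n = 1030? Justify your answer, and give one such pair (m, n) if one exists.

No, no such integers exist.

Both 225 and 1008 are divisible by gcd(225, 1008) = 9, hence so is any combination 225m + 1008n.
But 1030 is not a multiple of 9 (it leaves remainder 4).
Hence no integers m, n satisfy the equation.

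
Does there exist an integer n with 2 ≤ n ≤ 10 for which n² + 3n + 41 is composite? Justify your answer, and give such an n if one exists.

n = 7

At n = 7: 7² + 3·7 + 41 = 111 = 3·37, which is composite.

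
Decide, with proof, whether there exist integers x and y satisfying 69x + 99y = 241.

Both 69 and 99 are divisible by gcd(69, 99) = 3, hence so is any combination 69x + 99y.
But 241 is not a multiple of 3 (it leaves remainder 1).
So the equation is unsolvable over ℤ.

No such integers exist.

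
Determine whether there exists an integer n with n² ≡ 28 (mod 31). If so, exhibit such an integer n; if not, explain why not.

n = 20

Take n = 20. Then 20² = 400 = 12·31 + 28, so 20² ≡ 28 (mod 31).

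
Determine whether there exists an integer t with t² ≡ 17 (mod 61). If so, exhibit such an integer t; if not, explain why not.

There is no such integer.

61 is prime, so by Euler's criterion 17 is a square mod 61 iff 17^((61−1)/2) = 17^30 ≡ 1 (mod 61).
Repeated squaring mod 61: 17^2 = 289 ≡ 45; 17^4 ≡ 45² = 2025 ≡ 12; 17^8 ≡ 12² = 144 ≡ 22; 17^16 ≡ 22² = 484 ≡ 57.
Since 30 = 16 + 8 + 4 + 2, 17^30 ≡ 57 · 22 · 12 · 45; multiplying out mod 61: 57·22 = 1254 ≡ 34, then 34·12 = 408 ≡ 42, then 42·45 = 1890 ≡ 60. Thus 17^30 ≡ 60 ≡ −1 (mod 61).
By Euler's criterion 17 is a quadratic non-residue mod 61: no t satisfies t² ≡ 17 (mod 61).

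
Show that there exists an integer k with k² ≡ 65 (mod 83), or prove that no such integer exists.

k = 27 works: 27² = 729, and 729 − 65 = 664 = 8·83.

k = 27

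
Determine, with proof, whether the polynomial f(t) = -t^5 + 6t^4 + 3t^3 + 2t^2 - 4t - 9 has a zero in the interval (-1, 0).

Such a root exists.

f(-1) = 1 and f(0) = -9, which have opposite signs.
As a polynomial, f is continuous on every closed interval.
By the Intermediate Value Theorem, f takes the value 0 somewhere in the open interval.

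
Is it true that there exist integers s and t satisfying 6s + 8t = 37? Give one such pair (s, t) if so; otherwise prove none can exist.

Any value of 6s + 8t is a multiple of gcd(6, 8) = 2.
But 37 = 2·18 + 1, so 2 ∤ 37.
So the equation is unsolvable over ℤ.

No such integers exist.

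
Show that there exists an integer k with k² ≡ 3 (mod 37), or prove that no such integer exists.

k = 22

Take k = 22. Then 22² = 484 = 13·37 + 3, so 22² ≡ 3 (mod 37).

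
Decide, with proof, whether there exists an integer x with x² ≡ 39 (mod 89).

x = 22

x = 22 works: 22² = 484, and 484 − 39 = 445 = 5·89.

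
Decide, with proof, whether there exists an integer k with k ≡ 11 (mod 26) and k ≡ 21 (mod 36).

k = 453

gcd(26, 36) = 2. A simultaneous solution exists iff 11 ≡ 21 (mod 2); here 11 mod 2 = 1 = 21 mod 2, so it does.
Put k = 11 + 26t, so we need 26t ≡ 10 (mod 36), equivalently (divide by 2) 13t ≡ 5 (mod 18).
Note 13·7 = 91 ≡ 1 (mod 18) (as 91 − 1 = 5·18), so 13⁻¹ ≡ 7.
Therefore t ≡ 7·5 = 35 ≡ 17 (mod 18).
Then k = 11 + 26·17 = 453.
Indeed 453 ≡ 11 (mod 26) and 453 ≡ 21 (mod 36).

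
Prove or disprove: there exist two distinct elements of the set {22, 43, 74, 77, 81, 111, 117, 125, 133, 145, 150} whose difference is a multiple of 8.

Reduce each element mod 8: 22↦6, 43↦3, 74↦2, 77↦5, 81↦1, 111↦7, 117↦5, 125↦5, 133↦5, 145↦1, 150↦6. The residue 6 repeats (at 22 and 150), and 150 − 22 = 128 = 16·8.

22 and 150 are such a pair.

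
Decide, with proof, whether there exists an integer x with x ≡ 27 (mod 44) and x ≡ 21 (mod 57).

x = 819

Since 44 and 57 share no common factor, CRT says the pair of congruences has a solution (unique mod 2508).
Any solution of the first congruence is x = 27 + 44t; substituting into the second, 44t ≡ 21 − 27 ≡ 51 (mod 57).
Invert 44 mod 57 by the Euclidean algorithm: 57 = 1·44 + 13, 44 = 3·13 + 5, 13 = 2·5 + 3, 5 = 1·3 + 2, 3 = 1·2 + 1, 2 = 2·1 + 0; back-substituting, 1 = 3 − 1·2 = 3 − (5 − 1·3) = −5 + 2·3 = −5 + 2·(13 − 2·5) = 2·13 − 5·5 = 2·13 − 5·(44 − 3·13) = −5·44 + 17·13 = −5·44 + 17·(57 − 1·44) = 17·57 − 22·44. Hence 44·(-22) ≡ 1, so 44⁻¹ ≡ -22 ≡ 35 (mod 57).
Multiplying by 35: t ≡ 35·51 = 1785 ≡ 18 (mod 57).
With t = 18: x = 27 + 44·18 = 819.
Verify: 819 = 18·44 + 27 and 819 = 14·57 + 21. ✓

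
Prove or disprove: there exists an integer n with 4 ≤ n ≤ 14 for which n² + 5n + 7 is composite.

n = 14

At n = 14: 14² + 5·14 + 7 = 273 = 3·91, which is composite.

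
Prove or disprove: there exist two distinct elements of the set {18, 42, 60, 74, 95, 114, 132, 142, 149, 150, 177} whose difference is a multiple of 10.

Yes: 42 and 132.

Both 42 and 132 leave remainder 2 on division by 10; their difference 90 = 9·10 is a multiple of 10.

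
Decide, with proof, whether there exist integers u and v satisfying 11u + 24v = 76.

u = 20, v = -6

11 and 24 are coprime, so 11u + 24v ranges over all of ℤ.
Dividing repeatedly: 24 = 2·11 + 2, 11 = 5·2 + 1, 2 = 2·1 + 0.
Back-substituting, 1 = 11 − 5·2 = 11 − 5·(24 − 2·11) = −5·24 + 11·11; that is, 11·11 + 24·(-5) = 1.
Multiplying through by 76: u = 11·76 = 836, v = (-5)·76 = -380 is a solution.
Subtracting 34·24 from u and adding 34·11 to v gives the tidier solution (20, -6).
Indeed 11·20 + 24·(-6) = 220 − 144 = 76.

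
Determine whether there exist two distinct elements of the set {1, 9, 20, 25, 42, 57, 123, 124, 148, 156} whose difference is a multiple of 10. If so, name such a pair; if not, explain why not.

Two integers differ by a multiple of 10 exactly when they have the same residue mod 10. The residues are 1↦1, 9↦9, 20↦0, 25↦5, 42↦2, 57↦7, 123↦3, 124↦4, 148↦8, 156↦6.
All 10 residues are distinct, so no two elements differ by a multiple of 10.

No such pair exists.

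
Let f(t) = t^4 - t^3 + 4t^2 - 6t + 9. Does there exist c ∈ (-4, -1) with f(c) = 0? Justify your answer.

No.

The endpoint values f(-4) = 417 and f(-1) = 21 are both positive. Claim: f(t) > 0 for every t in (-4, -1).
Substitute t = -1 − u, where 0 < u < 3 on the interval. Expanding, f(-1 − u) = u^4 + 5u^3 + 13u^2 + 21u + 21.
All 5 nonzero coefficients of this polynomial in u are positive; hence for u > 0 the value is a sum of positive terms (the constant 21 among them).
Therefore f(t) > 0 throughout (-4, -1), and f has no zero there.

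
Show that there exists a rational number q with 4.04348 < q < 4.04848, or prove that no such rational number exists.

q = 85/21

Multiplying by 21: 21·4.04348 = 84.91308 and 21·4.04848 = 85.01808, so the integer 85 lies strictly between them.
Hence 85/21 is a rational number with 4.04348 < 85/21 < 4.04848.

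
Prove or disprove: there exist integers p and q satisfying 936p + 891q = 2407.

There are no such integers.

Any value of 936p + 891q is a multiple of gcd(936, 891) = 9.
But 2407 is not a multiple of 9 (it leaves remainder 4).
Hence no integers p, q satisfy the equation.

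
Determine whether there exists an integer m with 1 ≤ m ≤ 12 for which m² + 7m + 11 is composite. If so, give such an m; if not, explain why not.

m = 4

At m = 4: 4² + 7·4 + 11 = 55 = 5·11, which is composite.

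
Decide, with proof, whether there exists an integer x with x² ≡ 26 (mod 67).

x = 19

x = 19 works: 19² = 361, and 361 − 26 = 335 = 5·67.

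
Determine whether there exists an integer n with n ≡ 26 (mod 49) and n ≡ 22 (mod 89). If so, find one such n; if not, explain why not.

n = 467

The moduli 49 and 89 are coprime, so by the Chinese Remainder Theorem a unique solution modulo 4361 exists.
Write n = 26 + 49t and require 26 + 49t ≡ 22 (mod 89), i.e. 49t ≡ 85 (mod 89).
To invert 49 modulo 89: 89 = 1·49 + 40, 49 = 1·40 + 9, 40 = 4·9 + 4, 9 = 2·4 + 1, 4 = 4·1 + 0, and unwinding, 1 = 9 − 2·4 = 9 − 2·(40 − 4·9) = −2·40 + 9·9 = −2·40 + 9·(49 − 1·40) = 9·49 − 11·40 = 9·49 − 11·(89 − 1·49) = −11·89 + 20·49. Thus 49⁻¹ ≡ 20 (mod 89).
Multiplying by 20: t ≡ 20·85 = 1700 ≡ 9 (mod 89).
With t = 9: n = 26 + 49·9 = 467.
Verify: 467 = 9·49 + 26 and 467 = 5·89 + 22. ✓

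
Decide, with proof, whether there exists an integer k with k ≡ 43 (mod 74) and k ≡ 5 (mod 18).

The moduli are not coprime: gcd(74, 18) = 2. Compatibility requires 2 ∣ (5 − 43) = -38, which holds, so solutions exist.
Write k = 43 + 74t. Then 74t ≡ 5 − 43 ≡ 16 (mod 18); dividing through by 2 gives 37t ≡ 8 (mod 9).
37 ≡ 1 (mod 9), so this reads 1t ≡ 8 (mod 9). So t ≡ 8 (mod 9).
Then k = 43 + 74·8 = 635.
Indeed 635 ≡ 43 (mod 74) and 635 ≡ 5 (mod 18).

k = 635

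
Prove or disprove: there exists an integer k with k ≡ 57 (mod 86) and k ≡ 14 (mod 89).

The moduli 86 and 89 are coprime, so by the Chinese Remainder Theorem a unique solution modulo 7654 exists.
Write k = 57 + 86t and require 57 + 86t ≡ 14 (mod 89), i.e. 86t ≡ 46 (mod 89).
To invert 86 modulo 89: 89 = 1·86 + 3, 86 = 28·3 + 2, 3 = 1·2 + 1, 2 = 2·1 + 0, and unwinding, 1 = 3 − 1·2 = 3 − (86 − 28·3) = −86 + 29·3 = −86 + 29·(89 − 1·86) = 29·89 − 30·86. Thus 86⁻¹ ≡ -30 ≡ 59 (mod 89).
Therefore t ≡ 59·46 = 2714 ≡ 44 (mod 89).
With t = 44: k = 57 + 86·44 = 3841.
Verify: 3841 = 44·86 + 57 and 3841 = 43·89 + 14. ✓

k = 3841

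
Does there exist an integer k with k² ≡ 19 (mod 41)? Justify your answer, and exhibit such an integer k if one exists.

Apply Euler's criterion with the prime 41: 19 is a quadratic residue iff 19^20 ≡ 1 (mod 41), and a non-residue iff it is ≡ −1.
Repeated squaring mod 41: 19^2 = 361 ≡ 33; 19^4 ≡ 33² = 1089 ≡ 23; 19^8 ≡ 23² = 529 ≡ 37; 19^16 ≡ 37² = 1369 ≡ 16.
Since 20 = 16 + 4, 19^20 ≡ 16 · 23; multiplying out mod 41: 16·23 = 368 ≡ 40. Thus 19^20 ≡ 40 ≡ −1 (mod 41).
The value −1 means 19 is a non-residue modulo 41, so k² ≡ 19 (mod 41) is impossible.

No, no such integer exists.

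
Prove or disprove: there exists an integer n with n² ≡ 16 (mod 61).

Take n = 4. Then 4² = 16, and since 0 ≤ 16 < 61 this is already reduced: 4² ≡ 16 (mod 61).

n = 4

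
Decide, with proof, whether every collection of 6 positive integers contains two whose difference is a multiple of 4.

True.

Each integer lies in one of the 4 residue classes modulo 4.
Since 6 > 4, two of the 6 integers must share a residue class by the pigeonhole principle; call them a and b.
Equal remainders mean a − b ≡ 0 (mod 4), so 4 divides their difference.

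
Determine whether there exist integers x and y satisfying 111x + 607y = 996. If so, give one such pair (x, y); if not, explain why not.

x = 91, y = -15

111 and 607 are coprime, so 111x + 607y ranges over all of ℤ.
Euclidean algorithm: 607 = 5·111 + 52, 111 = 2·52 + 7, 52 = 7·7 + 3, 7 = 2·3 + 1, 3 = 3·1 + 0.
Working back up the chain: 1 = 7 − 2·3 = 7 − 2·(52 − 7·7) = −2·52 + 15·7 = −2·52 + 15·(111 − 2·52) = 15·111 − 32·52 = 15·111 − 32·(607 − 5·111) = −32·607 + 175·111. So 111·175 + 607·(-32) = 1.
Multiplying through by 996: x = 175·996 = 174300, y = (-32)·996 = -31872 is a solution.
Shifting by a multiple of (607, −111) keeps it a solution: x = 174300 − 287·607 = 91, y = -31872 + 287·111 = -15.
Indeed 111·91 + 607·(-15) = 10101 − 9105 = 996.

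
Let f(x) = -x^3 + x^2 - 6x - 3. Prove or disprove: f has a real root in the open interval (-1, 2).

f(-1) = 5 and f(2) = -19, which have opposite signs.
As a polynomial, f is continuous on every closed interval.
By the Intermediate Value Theorem f must vanish at some point of (-1, 2).

Yes, f has a root in the interval.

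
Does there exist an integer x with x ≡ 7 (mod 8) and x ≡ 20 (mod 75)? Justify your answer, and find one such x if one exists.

Since 8 and 75 share no common factor, CRT says the pair of congruences has a solution (unique mod 600).
Write x = 7 + 8t and require 7 + 8t ≡ 20 (mod 75), i.e. 8t ≡ 13 (mod 75).
Invert 8 mod 75 by the Euclidean algorithm: 75 = 9·8 + 3, 8 = 2·3 + 2, 3 = 1·2 + 1, 2 = 2·1 + 0; back-substituting, 1 = 3 − 1·2 = 3 − (8 − 2·3) = −8 + 3·3 = −8 + 3·(75 − 9·8) = 3·75 − 28·8. Hence 8·(-28) ≡ 1, so 8⁻¹ ≡ -28 ≡ 47 (mod 75).
Multiplying by 47: t ≡ 47·13 = 611 ≡ 11 (mod 75).
Taking t = 11 gives x = 7 + 8·11 = 95.
Check: 95 mod 8 = 7, 95 mod 75 = 20. ✓

x = 95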